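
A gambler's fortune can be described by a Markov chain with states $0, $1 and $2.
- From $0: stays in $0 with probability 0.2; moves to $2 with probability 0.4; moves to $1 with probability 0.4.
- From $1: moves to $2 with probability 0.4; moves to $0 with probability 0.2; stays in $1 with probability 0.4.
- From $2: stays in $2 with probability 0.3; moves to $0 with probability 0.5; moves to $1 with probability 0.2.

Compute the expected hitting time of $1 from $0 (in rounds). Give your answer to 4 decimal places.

Let t(s) be the expected number of rounds to first reach $1 from state s, with t($1) = 0. Conditioning on the first round:
t($0) = 1 + 0.2·t($0) + 0.4·t($2)
t($2) = 1 + 0.5·t($0) + 0.3·t($2)
Solving: t($0) = 3.0556, t($2) = 3.6111.
Expected rounds from $0 to $1: 3.0556.

3.0556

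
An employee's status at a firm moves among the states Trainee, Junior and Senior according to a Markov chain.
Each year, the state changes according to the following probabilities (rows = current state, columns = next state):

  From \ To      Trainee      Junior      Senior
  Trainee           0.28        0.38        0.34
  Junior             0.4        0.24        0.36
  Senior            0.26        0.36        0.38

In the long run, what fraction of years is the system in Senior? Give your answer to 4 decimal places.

Let the stationary distribution be π with π = πP and π_1 + π_2 + π_3 = 1.
π_1 = 0.28·π_1 + 0.4·π_2 + 0.26·π_3
π_2 = 0.38·π_1 + 0.24·π_2 + 0.36·π_3
Solving with the normalization constraint gives π = (0.3120, 0.3270, 0.3610).
So the stationary probability of Senior is 0.3610.

0.3610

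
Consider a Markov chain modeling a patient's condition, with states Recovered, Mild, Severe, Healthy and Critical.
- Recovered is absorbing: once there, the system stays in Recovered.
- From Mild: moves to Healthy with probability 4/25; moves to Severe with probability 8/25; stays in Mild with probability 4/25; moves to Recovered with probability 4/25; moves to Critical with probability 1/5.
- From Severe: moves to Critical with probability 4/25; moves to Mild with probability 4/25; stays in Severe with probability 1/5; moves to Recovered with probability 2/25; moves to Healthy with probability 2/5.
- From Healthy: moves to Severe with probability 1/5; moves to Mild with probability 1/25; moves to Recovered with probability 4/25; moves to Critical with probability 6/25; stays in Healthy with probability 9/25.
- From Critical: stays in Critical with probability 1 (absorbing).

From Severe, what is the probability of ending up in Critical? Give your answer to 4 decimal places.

0.6210

Let h(s) be the probability of absorption at Critical starting from transient state s. Then h(Critical) = 1 and h(Recovered) = 0. By first-step analysis:
h(Mild) = 0.16·0 + 0.16·h(Mild) + 0.32·h(Severe) + 0.16·h(Healthy) + 0.2·1
h(Severe) = 0.08·0 + 0.16·h(Mild) + 0.2·h(Severe) + 0.4·h(Healthy) + 0.16·1
h(Healthy) = 0.16·0 + 0.04·h(Mild) + 0.2·h(Severe) + 0.36·h(Healthy) + 0.24·1
Solving: h(Mild) = 0.5901, h(Severe) = 0.6210, h(Healthy) = 0.6059.
Starting from Severe, the probability is 0.6210.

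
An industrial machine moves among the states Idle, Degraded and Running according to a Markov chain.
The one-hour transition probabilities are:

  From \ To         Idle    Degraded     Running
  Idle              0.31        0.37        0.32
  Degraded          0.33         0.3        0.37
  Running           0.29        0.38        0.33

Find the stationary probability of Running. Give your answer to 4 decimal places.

0.3409

Let the stationary distribution be π with π = πP and π_1 + π_2 + π_3 = 1.
π_1 = 0.31·π_1 + 0.33·π_2 + 0.29·π_3
π_2 = 0.37·π_1 + 0.3·π_2 + 0.38·π_3
Solving with the normalization constraint gives π = (0.3102, 0.3490, 0.3409).
So the stationary probability of Running is 0.3409.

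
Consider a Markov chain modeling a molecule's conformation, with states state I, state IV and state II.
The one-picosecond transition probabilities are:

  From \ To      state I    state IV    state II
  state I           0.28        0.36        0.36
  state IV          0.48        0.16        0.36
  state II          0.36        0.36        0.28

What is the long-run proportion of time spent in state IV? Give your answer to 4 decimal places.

Let the stationary distribution be π with π = πP and π_1 + π_2 + π_3 = 1.
π_1 = 0.28·π_1 + 0.48·π_2 + 0.36·π_3
π_2 = 0.36·π_1 + 0.16·π_2 + 0.36·π_3
Solving with the normalization constraint gives π = (0.3667, 0.3000, 0.3333).
So the stationary probability of state IV is 0.3000.

0.3000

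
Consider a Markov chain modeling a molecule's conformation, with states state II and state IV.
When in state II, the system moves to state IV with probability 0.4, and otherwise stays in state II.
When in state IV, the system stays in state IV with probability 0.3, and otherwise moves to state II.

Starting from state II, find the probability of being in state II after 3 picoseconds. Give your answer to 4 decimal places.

Propagate the distribution vector 3 picoseconds from state II.
After 0 picoseconds: (1.0000, 0.0000)
After 1 picosecond: (0.6000, 0.4000)
After 2 picoseconds: (0.6400, 0.3600)
After 3 picoseconds: (0.6360, 0.3640)
P(in state II after 3 picoseconds) = 0.6360

0.6360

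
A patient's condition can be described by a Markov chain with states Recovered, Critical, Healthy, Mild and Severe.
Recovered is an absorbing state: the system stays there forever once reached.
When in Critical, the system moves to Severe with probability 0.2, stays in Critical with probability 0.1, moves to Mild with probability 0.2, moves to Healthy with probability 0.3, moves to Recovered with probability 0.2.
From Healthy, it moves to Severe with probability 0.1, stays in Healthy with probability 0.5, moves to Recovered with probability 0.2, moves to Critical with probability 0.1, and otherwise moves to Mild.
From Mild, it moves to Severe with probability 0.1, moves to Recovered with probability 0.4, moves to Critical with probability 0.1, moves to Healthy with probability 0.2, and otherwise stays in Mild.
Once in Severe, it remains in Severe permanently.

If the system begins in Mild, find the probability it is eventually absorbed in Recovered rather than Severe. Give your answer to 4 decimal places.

0.7442

Let h(s) be the probability of absorption at Recovered starting from transient state s. Then h(Recovered) = 1 and h(Severe) = 0. By first-step analysis:
h(Critical) = 0.2·1 + 0.1·h(Critical) + 0.3·h(Healthy) + 0.2·h(Mild) + 0.2·0
h(Healthy) = 0.2·1 + 0.1·h(Critical) + 0.5·h(Healthy) + 0.1·h(Mild) + 0.1·0
h(Mild) = 0.4·1 + 0.1·h(Critical) + 0.2·h(Healthy) + 0.2·h(Mild) + 0.1·0
Solving: h(Critical) = 0.6113, h(Healthy) = 0.6711, h(Mild) = 0.7442.
Starting from Mild, the probability is 0.7442.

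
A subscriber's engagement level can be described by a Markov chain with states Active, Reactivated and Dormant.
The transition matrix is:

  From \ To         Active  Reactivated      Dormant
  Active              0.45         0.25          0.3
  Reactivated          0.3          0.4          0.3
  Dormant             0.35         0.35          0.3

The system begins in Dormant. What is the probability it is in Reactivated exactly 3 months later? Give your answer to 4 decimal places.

Propagate the distribution vector 3 months from Dormant.
After 0 months: (0.0000, 0.0000, 1.0000)
After 1 month: (0.3500, 0.3500, 0.3000)
After 2 months: (0.3675, 0.3325, 0.3000)
After 3 months: (0.3701, 0.3299, 0.3000)
P(in Reactivated after 3 months) = 0.3299

0.3299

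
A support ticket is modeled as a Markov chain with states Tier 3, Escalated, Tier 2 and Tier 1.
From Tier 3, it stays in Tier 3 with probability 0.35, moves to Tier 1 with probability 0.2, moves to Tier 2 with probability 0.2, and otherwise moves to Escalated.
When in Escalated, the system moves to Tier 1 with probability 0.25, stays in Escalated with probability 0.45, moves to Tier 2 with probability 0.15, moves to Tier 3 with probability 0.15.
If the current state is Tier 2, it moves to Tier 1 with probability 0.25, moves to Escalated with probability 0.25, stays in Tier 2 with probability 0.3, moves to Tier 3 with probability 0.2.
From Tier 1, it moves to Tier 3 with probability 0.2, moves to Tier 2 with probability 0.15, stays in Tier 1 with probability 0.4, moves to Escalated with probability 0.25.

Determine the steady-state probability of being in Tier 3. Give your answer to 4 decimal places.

Let the stationary distribution be π with π = πP and π_1 + π_2 + π_3 + π_4 = 1.
π_1 = 0.35·π_1 + 0.15·π_2 + 0.2·π_3 + 0.2·π_4
π_2 = 0.25·π_1 + 0.45·π_2 + 0.25·π_3 + 0.25·π_4
π_3 = 0.2·π_1 + 0.15·π_2 + 0.3·π_3 + 0.15·π_4
Solving with the normalization constraint gives π = (0.2169, 0.3125, 0.1892, 0.2814).
So the stationary probability of Tier 3 is 0.2169.

0.2169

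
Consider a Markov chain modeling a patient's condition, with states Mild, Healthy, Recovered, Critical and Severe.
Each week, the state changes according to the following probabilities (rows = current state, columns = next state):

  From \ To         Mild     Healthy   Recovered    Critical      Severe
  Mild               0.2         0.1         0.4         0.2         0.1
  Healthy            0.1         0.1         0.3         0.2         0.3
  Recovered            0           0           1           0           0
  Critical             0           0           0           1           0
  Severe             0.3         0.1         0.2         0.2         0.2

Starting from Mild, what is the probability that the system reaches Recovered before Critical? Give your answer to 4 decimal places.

0.6450

Let h(s) be the probability of absorption at Recovered starting from transient state s. Then h(Recovered) = 1 and h(Critical) = 0. By first-step analysis:
h(Mild) = 0.2·h(Mild) + 0.1·h(Healthy) + 0.4·1 + 0.2·0 + 0.1·h(Severe)
h(Healthy) = 0.1·h(Mild) + 0.1·h(Healthy) + 0.3·1 + 0.2·0 + 0.3·h(Severe)
h(Severe) = 0.3·h(Mild) + 0.1·h(Healthy) + 0.2·1 + 0.2·0 + 0.2·h(Severe)
Solving: h(Mild) = 0.6450, h(Healthy) = 0.5937, h(Severe) = 0.5661.
Starting from Mild, the probability is 0.6450.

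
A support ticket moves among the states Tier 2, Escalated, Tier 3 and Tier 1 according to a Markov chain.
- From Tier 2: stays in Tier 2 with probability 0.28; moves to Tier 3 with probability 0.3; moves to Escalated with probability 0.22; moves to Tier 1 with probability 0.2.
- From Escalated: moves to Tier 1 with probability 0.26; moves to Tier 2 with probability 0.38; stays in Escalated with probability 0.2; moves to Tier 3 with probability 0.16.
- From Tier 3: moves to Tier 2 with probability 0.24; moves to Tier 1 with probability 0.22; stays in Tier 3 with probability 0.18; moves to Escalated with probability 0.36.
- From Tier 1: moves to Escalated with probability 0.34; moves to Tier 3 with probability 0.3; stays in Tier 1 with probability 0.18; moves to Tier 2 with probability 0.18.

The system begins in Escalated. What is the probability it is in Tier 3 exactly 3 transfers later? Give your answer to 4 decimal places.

0.2319

Propagate the distribution vector 3 transfers from Escalated.
After 0 transfers: (0.0000, 1.0000, 0.0000, 0.0000)
After 1 transfer: (0.3800, 0.2000, 0.1600, 0.2600)
After 2 transfers: (0.2676, 0.2696, 0.2528, 0.2100)
After 3 transfers: (0.2758, 0.2752, 0.2319, 0.2170)
P(in Tier 3 after 3 transfers) = 0.2319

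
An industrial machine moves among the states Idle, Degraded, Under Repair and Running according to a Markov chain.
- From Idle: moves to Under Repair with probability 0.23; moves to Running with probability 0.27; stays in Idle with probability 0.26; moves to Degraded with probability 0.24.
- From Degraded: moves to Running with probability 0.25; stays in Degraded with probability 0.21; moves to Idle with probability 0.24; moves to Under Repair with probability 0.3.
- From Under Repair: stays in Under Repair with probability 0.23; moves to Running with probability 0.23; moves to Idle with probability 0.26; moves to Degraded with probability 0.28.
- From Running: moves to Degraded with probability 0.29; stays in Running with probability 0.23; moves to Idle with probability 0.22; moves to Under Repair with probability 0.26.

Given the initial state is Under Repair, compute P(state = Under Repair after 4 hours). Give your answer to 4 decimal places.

0.2552

Propagate the distribution vector 4 hours from Under Repair.
After 0 hours: (0.0000, 0.0000, 1.0000, 0.0000)
After 1 hour: (0.2600, 0.2800, 0.2300, 0.2300)
After 2 hours: (0.2452, 0.2523, 0.2565, 0.2460)
After 3 hours: (0.2451, 0.2550, 0.2550, 0.2449)
After 4 hours: (0.2451, 0.2548, 0.2552, 0.2449)
P(in Under Repair after 4 hours) = 0.2552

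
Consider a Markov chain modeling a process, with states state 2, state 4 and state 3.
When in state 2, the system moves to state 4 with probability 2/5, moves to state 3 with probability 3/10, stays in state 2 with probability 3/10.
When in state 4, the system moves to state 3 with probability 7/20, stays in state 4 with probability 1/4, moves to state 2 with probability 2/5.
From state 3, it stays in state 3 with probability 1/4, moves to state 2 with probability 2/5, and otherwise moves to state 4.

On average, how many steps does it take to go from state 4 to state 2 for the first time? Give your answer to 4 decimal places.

Let t(s) be the expected number of steps to first reach state 2 from state s, with t(state 2) = 0. Conditioning on the first step:
t(state 4) = 1 + 0.25·t(state 4) + 0.35·t(state 3)
t(state 3) = 1 + 0.35·t(state 4) + 0.25·t(state 3)
Solving: t(state 4) = 2.5000, t(state 3) = 2.5000.
Expected steps from state 4 to state 2: 2.5000.

2.5000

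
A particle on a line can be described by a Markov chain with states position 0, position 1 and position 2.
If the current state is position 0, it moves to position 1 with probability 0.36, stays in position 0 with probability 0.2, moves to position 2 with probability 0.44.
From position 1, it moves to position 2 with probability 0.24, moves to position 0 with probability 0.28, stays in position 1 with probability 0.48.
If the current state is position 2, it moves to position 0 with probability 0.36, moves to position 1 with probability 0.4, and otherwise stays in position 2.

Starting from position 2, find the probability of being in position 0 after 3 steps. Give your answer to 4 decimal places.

Propagate the distribution vector 3 steps from position 2.
After 0 steps: (0.0000, 0.0000, 1.0000)
After 1 step: (0.3600, 0.4000, 0.2400)
After 2 steps: (0.2704, 0.4176, 0.3120)
After 3 steps: (0.2833, 0.4226, 0.2941)
P(in position 0 after 3 steps) = 0.2833

0.2833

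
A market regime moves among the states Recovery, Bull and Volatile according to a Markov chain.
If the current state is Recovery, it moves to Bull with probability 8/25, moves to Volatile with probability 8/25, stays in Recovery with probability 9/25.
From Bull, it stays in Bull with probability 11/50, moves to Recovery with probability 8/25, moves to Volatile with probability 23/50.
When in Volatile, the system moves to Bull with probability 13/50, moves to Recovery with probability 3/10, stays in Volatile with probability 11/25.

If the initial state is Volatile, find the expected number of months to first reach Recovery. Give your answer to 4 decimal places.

3.2787

Let t(s) be the expected number of months to first reach Recovery from state s, with t(Recovery) = 0. Conditioning on the first month:
t(Bull) = 1 + 0.22·t(Bull) + 0.46·t(Volatile)
t(Volatile) = 1 + 0.26·t(Bull) + 0.44·t(Volatile)
Solving: t(Bull) = 3.2156, t(Volatile) = 3.2787.
Expected months from Volatile to Recovery: 3.2787.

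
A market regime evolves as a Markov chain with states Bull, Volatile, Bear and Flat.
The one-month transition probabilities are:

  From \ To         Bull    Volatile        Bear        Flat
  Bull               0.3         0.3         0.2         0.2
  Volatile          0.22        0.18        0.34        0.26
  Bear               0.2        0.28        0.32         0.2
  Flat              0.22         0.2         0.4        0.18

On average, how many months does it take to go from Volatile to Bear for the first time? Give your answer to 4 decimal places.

Let t(s) be the expected number of months to first reach Bear from state s, with t(Bear) = 0. Conditioning on the first month:
t(Bull) = 1 + 0.3·t(Bull) + 0.3·t(Volatile) + 0.2·t(Flat)
t(Volatile) = 1 + 0.22·t(Bull) + 0.18·t(Volatile) + 0.26·t(Flat)
t(Flat) = 1 + 0.22·t(Bull) + 0.2·t(Volatile) + 0.18·t(Flat)
Solving: t(Bull) = 3.6100, t(Volatile) = 3.1233, t(Flat) = 2.9498.
Expected months from Volatile to Bear: 3.1233.

3.1233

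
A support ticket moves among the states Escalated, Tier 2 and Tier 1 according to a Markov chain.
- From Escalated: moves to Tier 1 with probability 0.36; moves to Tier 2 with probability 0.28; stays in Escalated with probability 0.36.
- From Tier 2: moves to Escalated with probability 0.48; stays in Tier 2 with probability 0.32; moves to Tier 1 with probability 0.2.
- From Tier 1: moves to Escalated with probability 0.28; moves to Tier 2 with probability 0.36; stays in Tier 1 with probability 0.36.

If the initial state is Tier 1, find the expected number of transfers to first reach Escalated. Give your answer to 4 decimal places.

Let t(s) be the expected number of transfers to first reach Escalated from state s, with t(Escalated) = 0. Conditioning on the first transfer:
t(Tier 2) = 1 + 0.32·t(Tier 2) + 0.2·t(Tier 1)
t(Tier 1) = 1 + 0.36·t(Tier 2) + 0.36·t(Tier 1)
Solving: t(Tier 2) = 2.3128, t(Tier 1) = 2.8634.
Expected transfers from Tier 1 to Escalated: 2.8634.

2.8634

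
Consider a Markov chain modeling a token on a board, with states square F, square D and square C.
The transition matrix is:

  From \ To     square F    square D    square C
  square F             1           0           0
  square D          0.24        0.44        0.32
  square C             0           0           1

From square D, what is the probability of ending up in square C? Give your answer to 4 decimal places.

0.5714

Let h(s) be the probability of absorption at square C starting from transient state s. Then h(square C) = 1 and h(square F) = 0. By first-step analysis:
h(square D) = 0.24·0 + 0.44·h(square D) + 0.32·1
Solving: h(square D) = 0.5714.
Starting from square D, the probability is 0.5714.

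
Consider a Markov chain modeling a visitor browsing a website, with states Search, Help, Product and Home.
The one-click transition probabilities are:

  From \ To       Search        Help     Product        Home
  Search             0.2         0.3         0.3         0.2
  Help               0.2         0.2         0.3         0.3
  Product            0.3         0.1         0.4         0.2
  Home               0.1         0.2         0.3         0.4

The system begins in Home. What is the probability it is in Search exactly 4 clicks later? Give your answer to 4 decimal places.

Propagate the distribution vector 4 clicks from Home.
After 0 clicks: (0.0000, 0.0000, 0.0000, 1.0000)
After 1 click: (0.1000, 0.2000, 0.3000, 0.4000)
After 2 clicks: (0.1900, 0.1800, 0.3300, 0.3000)
After 3 clicks: (0.2030, 0.1860, 0.3330, 0.2780)
After 4 clicks: (0.2055, 0.1870, 0.3333, 0.2742)
P(in Search after 4 clicks) = 0.2055

0.2055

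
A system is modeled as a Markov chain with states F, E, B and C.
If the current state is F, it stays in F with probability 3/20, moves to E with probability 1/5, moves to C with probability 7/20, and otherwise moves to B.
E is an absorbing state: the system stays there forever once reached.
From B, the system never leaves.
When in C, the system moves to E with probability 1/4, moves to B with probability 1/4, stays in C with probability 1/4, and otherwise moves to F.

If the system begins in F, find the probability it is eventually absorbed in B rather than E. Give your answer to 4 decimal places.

0.5682

Let h(s) be the probability of absorption at B starting from transient state s. Then h(B) = 1 and h(E) = 0. By first-step analysis:
h(F) = 0.15·h(F) + 0.2·0 + 0.3·1 + 0.35·h(C)
h(C) = 0.25·h(F) + 0.25·0 + 0.25·1 + 0.25·h(C)
Solving: h(F) = 0.5682, h(C) = 0.5227.
Starting from F, the probability is 0.5682.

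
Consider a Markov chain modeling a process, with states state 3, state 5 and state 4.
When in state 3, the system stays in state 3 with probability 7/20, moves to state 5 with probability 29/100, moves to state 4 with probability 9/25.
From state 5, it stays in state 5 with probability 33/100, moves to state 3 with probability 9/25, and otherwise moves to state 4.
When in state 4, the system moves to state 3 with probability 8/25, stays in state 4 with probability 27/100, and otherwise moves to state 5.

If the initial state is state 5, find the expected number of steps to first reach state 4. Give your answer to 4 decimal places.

3.0504

Let t(s) be the expected number of steps to first reach state 4 from state s, with t(state 4) = 0. Conditioning on the first step:
t(state 3) = 1 + 0.35·t(state 3) + 0.29·t(state 5)
t(state 5) = 1 + 0.36·t(state 3) + 0.33·t(state 5)
Solving: t(state 3) = 2.8994, t(state 5) = 3.0504.
Expected steps from state 5 to state 4: 3.0504.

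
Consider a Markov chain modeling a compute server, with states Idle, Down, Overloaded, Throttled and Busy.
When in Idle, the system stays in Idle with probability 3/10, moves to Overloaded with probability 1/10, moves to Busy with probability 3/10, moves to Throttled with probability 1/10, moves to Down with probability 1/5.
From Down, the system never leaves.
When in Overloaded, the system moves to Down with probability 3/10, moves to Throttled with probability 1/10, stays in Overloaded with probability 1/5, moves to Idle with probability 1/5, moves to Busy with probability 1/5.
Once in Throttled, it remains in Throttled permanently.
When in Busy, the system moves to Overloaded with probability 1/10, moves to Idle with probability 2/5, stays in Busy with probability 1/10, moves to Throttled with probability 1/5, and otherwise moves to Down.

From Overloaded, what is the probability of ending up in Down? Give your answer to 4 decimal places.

Let h(s) be the probability of absorption at Down starting from transient state s. Then h(Down) = 1 and h(Throttled) = 0. By first-step analysis:
h(Idle) = 0.3·h(Idle) + 0.2·1 + 0.1·h(Overloaded) + 0.1·0 + 0.3·h(Busy)
h(Overloaded) = 0.2·h(Idle) + 0.3·1 + 0.2·h(Overloaded) + 0.1·0 + 0.2·h(Busy)
h(Busy) = 0.4·h(Idle) + 0.2·1 + 0.1·h(Overloaded) + 0.2·0 + 0.1·h(Busy)
Solving: h(Idle) = 0.6298, h(Overloaded) = 0.6768, h(Busy) = 0.5773.
Starting from Overloaded, the probability is 0.6768.

0.6768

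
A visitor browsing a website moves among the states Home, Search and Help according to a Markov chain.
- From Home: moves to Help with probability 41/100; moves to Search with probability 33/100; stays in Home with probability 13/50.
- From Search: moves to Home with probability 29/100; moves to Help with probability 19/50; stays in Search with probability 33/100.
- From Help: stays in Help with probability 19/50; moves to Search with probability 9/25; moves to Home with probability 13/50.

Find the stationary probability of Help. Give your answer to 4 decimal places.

Let the stationary distribution be π with π = πP and π_1 + π_2 + π_3 = 1.
π_1 = 0.26·π_1 + 0.29·π_2 + 0.26·π_3
π_2 = 0.33·π_1 + 0.33·π_2 + 0.36·π_3
Solving with the normalization constraint gives π = (0.2702, 0.3416, 0.3881).
So the stationary probability of Help is 0.3881.

0.3881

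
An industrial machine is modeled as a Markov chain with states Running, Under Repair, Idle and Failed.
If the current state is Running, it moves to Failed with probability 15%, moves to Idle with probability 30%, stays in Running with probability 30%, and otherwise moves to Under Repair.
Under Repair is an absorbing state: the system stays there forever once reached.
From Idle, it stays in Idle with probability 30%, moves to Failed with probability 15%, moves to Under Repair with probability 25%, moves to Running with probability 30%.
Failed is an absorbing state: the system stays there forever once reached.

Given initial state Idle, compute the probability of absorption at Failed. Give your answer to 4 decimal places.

0.3750

Let h(s) be the probability of absorption at Failed starting from transient state s. Then h(Failed) = 1 and h(Under Repair) = 0. By first-step analysis:
h(Running) = 0.3·h(Running) + 0.25·0 + 0.3·h(Idle) + 0.15·1
h(Idle) = 0.3·h(Running) + 0.25·0 + 0.3·h(Idle) + 0.15·1
Solving: h(Running) = 0.3750, h(Idle) = 0.3750.
Starting from Idle, the probability is 0.3750.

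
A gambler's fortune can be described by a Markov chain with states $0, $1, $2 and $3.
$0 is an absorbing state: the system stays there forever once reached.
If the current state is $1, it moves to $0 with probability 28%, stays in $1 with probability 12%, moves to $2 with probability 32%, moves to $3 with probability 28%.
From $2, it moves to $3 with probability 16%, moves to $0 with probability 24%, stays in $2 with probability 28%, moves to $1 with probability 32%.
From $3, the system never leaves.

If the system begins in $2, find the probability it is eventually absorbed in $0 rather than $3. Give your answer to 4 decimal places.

0.5663

Let h(s) be the probability of absorption at $0 starting from transient state s. Then h($0) = 1 and h($3) = 0. By first-step analysis:
h($1) = 0.28·1 + 0.12·h($1) + 0.32·h($2) + 0.28·0
h($2) = 0.24·1 + 0.32·h($1) + 0.28·h($2) + 0.16·0
Solving: h($1) = 0.5241, h($2) = 0.5663.
Starting from $2, the probability is 0.5663.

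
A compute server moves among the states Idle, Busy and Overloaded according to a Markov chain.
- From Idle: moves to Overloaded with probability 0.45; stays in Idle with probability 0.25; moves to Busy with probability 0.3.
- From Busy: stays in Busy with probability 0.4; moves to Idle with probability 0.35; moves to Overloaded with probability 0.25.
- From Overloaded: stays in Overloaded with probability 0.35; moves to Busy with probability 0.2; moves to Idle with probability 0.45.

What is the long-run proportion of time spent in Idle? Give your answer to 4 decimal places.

0.3505

Let the stationary distribution be π with π = πP and π_1 + π_2 + π_3 = 1.
π_1 = 0.25·π_1 + 0.35·π_2 + 0.45·π_3
π_2 = 0.3·π_1 + 0.4·π_2 + 0.2·π_3
Solving with the normalization constraint gives π = (0.3505, 0.2938, 0.3557).
So the stationary probability of Idle is 0.3505.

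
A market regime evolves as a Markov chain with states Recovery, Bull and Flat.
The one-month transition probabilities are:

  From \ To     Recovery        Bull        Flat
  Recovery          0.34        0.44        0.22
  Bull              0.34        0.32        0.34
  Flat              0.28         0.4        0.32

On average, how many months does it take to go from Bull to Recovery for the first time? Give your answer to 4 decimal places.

Let t(s) be the expected number of months to first reach Recovery from state s, with t(Recovery) = 0. Conditioning on the first month:
t(Bull) = 1 + 0.32·t(Bull) + 0.34·t(Flat)
t(Flat) = 1 + 0.4·t(Bull) + 0.32·t(Flat)
Solving: t(Bull) = 3.1250, t(Flat) = 3.3088.
Expected months from Bull to Recovery: 3.1250.

3.1250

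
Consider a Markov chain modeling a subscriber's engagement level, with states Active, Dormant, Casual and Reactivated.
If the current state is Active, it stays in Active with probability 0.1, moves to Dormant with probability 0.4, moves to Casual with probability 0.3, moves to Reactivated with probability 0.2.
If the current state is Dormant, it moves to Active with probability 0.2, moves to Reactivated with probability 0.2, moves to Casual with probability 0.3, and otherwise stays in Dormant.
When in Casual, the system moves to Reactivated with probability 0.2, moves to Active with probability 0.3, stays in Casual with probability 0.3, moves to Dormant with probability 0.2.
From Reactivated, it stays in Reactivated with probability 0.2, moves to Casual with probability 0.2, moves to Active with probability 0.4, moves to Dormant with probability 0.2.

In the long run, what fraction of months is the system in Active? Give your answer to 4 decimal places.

0.2436

Let the stationary distribution be π with π = πP and π_1 + π_2 + π_3 + π_4 = 1.
π_1 = 0.1·π_1 + 0.2·π_2 + 0.3·π_3 + 0.4·π_4
π_2 = 0.4·π_1 + 0.3·π_2 + 0.2·π_3 + 0.2·π_4
π_3 = 0.3·π_1 + 0.3·π_2 + 0.3·π_3 + 0.2·π_4
Solving with the normalization constraint gives π = (0.2436, 0.2764, 0.2800, 0.2000).
So the stationary probability of Active is 0.2436.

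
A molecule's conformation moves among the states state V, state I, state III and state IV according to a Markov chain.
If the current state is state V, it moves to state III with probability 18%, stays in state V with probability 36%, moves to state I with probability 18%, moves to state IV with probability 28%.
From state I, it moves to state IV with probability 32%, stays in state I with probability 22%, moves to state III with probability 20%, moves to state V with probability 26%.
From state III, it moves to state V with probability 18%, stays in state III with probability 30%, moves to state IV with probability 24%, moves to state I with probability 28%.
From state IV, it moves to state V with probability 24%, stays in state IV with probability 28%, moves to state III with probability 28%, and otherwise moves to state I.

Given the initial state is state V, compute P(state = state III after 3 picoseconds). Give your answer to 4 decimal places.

0.2402

Propagate the distribution vector 3 picoseconds from state V.
After 0 picoseconds: (1.0000, 0.0000, 0.0000, 0.0000)
After 1 picosecond: (0.3600, 0.1800, 0.1800, 0.2800)
After 2 picoseconds: (0.2760, 0.2108, 0.2332, 0.2800)
After 3 picoseconds: (0.2633, 0.2174, 0.2402, 0.2791)
P(in state III after 3 picoseconds) = 0.2402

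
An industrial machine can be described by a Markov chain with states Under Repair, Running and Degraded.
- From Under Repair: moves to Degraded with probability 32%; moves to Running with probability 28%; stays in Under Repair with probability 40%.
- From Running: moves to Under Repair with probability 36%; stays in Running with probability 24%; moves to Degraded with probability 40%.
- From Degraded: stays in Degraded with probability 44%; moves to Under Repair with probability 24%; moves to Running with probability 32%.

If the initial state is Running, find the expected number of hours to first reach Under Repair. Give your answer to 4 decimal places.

Let t(s) be the expected number of hours to first reach Under Repair from state s, with t(Under Repair) = 0. Conditioning on the first hour:
t(Running) = 1 + 0.24·t(Running) + 0.4·t(Degraded)
t(Degraded) = 1 + 0.32·t(Running) + 0.44·t(Degraded)
Solving: t(Running) = 3.2258, t(Degraded) = 3.6290.
Expected hours from Running to Under Repair: 3.2258.

3.2258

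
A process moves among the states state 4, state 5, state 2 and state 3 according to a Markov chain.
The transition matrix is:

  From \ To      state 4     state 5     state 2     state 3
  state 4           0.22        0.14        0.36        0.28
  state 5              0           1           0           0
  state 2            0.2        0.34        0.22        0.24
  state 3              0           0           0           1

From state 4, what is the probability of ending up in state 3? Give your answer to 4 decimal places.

Let h(s) be the probability of absorption at state 3 starting from transient state s. Then h(state 3) = 1 and h(state 5) = 0. By first-step analysis:
h(state 4) = 0.22·h(state 4) + 0.14·0 + 0.36·h(state 2) + 0.28·1
h(state 2) = 0.2·h(state 4) + 0.34·0 + 0.22·h(state 2) + 0.24·1
Solving: h(state 4) = 0.5682, h(state 2) = 0.4534.
Starting from state 4, the probability is 0.5682.

0.5682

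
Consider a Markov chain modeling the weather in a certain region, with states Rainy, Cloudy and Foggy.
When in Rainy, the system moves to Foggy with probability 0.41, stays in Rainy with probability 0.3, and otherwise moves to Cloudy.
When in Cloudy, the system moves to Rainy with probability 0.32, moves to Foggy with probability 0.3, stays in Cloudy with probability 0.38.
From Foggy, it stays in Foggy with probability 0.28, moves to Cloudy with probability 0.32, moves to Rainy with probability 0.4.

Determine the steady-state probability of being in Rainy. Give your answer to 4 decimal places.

Let the stationary distribution be π with π = πP and π_1 + π_2 + π_3 = 1.
π_1 = 0.3·π_1 + 0.32·π_2 + 0.4·π_3
π_2 = 0.29·π_1 + 0.38·π_2 + 0.32·π_3
Solving with the normalization constraint gives π = (0.3397, 0.3296, 0.3307).
So the stationary probability of Rainy is 0.3397.

0.3397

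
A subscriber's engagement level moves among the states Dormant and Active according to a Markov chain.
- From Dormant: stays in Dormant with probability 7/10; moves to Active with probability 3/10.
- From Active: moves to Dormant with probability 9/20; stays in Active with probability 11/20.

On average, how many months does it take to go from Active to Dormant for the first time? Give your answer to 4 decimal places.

2.2222

Let t(s) be the expected number of months to first reach Dormant from state s, with t(Dormant) = 0. Conditioning on the first month:
t(Active) = 1 + 0.55·t(Active)
Solving: t(Active) = 2.2222.
Expected months from Active to Dormant: 2.2222.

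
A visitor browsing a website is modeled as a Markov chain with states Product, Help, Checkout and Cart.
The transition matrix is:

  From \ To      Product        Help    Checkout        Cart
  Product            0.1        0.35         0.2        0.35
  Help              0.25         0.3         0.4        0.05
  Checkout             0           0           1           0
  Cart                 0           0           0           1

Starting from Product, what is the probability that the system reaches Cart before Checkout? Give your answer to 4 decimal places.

Let h(s) be the probability of absorption at Cart starting from transient state s. Then h(Cart) = 1 and h(Checkout) = 0. By first-step analysis:
h(Product) = 0.1·h(Product) + 0.35·h(Help) + 0.2·0 + 0.35·1
h(Help) = 0.25·h(Product) + 0.3·h(Help) + 0.4·0 + 0.05·1
Solving: h(Product) = 0.4839, h(Help) = 0.2442.
Starting from Product, the probability is 0.4839.

0.4839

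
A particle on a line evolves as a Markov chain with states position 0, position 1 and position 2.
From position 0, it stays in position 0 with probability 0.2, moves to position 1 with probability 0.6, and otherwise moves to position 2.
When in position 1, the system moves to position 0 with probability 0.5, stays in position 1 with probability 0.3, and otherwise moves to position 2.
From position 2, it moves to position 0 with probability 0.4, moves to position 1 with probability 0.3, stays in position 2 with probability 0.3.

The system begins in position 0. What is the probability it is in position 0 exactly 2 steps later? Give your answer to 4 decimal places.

Sum over the intermediate state after 1 step:
P = P(position 0→position 0)·P(position 0→position 0) + P(position 0→position 1)·P(position 1→position 0) + P(position 0→position 2)·P(position 2→position 0)
  = 0.2×0.2 + 0.6×0.5 + 0.2×0.4
  = 0.0400 + 0.3000 + 0.0800 = 0.4200

0.4200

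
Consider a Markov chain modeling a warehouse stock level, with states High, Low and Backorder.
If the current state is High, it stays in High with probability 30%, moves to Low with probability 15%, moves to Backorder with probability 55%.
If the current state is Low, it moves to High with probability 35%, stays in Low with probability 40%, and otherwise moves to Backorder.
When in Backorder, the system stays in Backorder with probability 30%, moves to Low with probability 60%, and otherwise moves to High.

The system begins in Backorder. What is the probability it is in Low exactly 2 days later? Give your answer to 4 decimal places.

Sum over the intermediate state after 1 day:
P = P(Backorder→High)·P(High→Low) + P(Backorder→Low)·P(Low→Low) + P(Backorder→Backorder)·P(Backorder→Low)
  = 0.1×0.15 + 0.6×0.4 + 0.3×0.6
  = 0.0150 + 0.2400 + 0.1800 = 0.4350

0.4350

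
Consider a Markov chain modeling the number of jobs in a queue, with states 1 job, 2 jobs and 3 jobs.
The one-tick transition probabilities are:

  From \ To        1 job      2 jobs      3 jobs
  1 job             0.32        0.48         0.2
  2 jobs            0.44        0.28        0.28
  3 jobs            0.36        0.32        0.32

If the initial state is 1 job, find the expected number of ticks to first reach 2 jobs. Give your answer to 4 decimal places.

Let t(s) be the expected number of ticks to first reach 2 jobs from state s, with t(2 jobs) = 0. Conditioning on the first tick:
t(1 job) = 1 + 0.32·t(1 job) + 0.2·t(3 jobs)
t(3 jobs) = 1 + 0.36·t(1 job) + 0.32·t(3 jobs)
Solving: t(1 job) = 2.2541, t(3 jobs) = 2.6639.
Expected ticks from 1 job to 2 jobs: 2.2541.

2.2541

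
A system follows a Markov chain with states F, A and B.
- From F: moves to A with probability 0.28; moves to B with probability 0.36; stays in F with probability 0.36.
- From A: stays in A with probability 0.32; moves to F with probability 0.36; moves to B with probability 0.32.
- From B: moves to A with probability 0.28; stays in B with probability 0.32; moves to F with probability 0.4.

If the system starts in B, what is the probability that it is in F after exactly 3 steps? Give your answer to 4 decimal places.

Propagate the distribution vector 3 steps from B.
After 0 steps: (0.0000, 0.0000, 1.0000)
After 1 step: (0.4000, 0.2800, 0.3200)
After 2 steps: (0.3728, 0.2912, 0.3360)
After 3 steps: (0.3734, 0.2916, 0.3349)
P(in F after 3 steps) = 0.3734

0.3734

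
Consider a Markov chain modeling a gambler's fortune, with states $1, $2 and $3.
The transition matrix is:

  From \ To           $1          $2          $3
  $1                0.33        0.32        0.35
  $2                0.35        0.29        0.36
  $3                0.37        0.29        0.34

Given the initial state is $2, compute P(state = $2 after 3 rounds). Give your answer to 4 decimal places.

0.3005

Propagate the distribution vector 3 rounds from $2.
After 0 rounds: (0.0000, 1.0000, 0.0000)
After 1 round: (0.3500, 0.2900, 0.3600)
After 2 rounds: (0.3502, 0.3005, 0.3493)
After 3 rounds: (0.3500, 0.3005, 0.3495)
P(in $2 after 3 rounds) = 0.3005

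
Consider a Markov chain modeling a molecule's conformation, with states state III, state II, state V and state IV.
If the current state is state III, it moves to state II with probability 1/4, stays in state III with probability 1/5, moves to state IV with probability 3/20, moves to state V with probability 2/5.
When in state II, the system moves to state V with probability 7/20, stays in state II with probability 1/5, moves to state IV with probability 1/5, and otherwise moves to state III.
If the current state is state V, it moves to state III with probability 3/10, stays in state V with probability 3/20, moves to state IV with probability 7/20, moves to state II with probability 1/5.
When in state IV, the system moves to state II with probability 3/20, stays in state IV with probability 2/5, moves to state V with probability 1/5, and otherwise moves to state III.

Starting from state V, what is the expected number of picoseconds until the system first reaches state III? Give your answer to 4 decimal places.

3.6513

Let t(s) be the expected number of picoseconds to first reach state III from state s, with t(state III) = 0. Conditioning on the first picosecond:
t(state II) = 1 + 0.2·t(state II) + 0.35·t(state V) + 0.2·t(state IV)
t(state V) = 1 + 0.2·t(state II) + 0.15·t(state V) + 0.35·t(state IV)
t(state IV) = 1 + 0.15·t(state II) + 0.2·t(state V) + 0.4·t(state IV)
Solving: t(state II) = 3.8063, t(state V) = 3.6513, t(state IV) = 3.8354.
Expected picoseconds from state V to state III: 3.6513.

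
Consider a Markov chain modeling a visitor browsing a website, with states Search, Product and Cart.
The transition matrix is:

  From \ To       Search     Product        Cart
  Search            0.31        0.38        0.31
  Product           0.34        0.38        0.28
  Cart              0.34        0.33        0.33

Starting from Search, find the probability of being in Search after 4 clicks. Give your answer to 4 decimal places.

0.3301

Propagate the distribution vector 4 clicks from Search.
After 0 clicks: (1.0000, 0.0000, 0.0000)
After 1 click: (0.3100, 0.3800, 0.3100)
After 2 clicks: (0.3307, 0.3645, 0.3048)
After 3 clicks: (0.3301, 0.3648, 0.3052)
After 4 clicks: (0.3301, 0.3647, 0.3052)
P(in Search after 4 clicks) = 0.3301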